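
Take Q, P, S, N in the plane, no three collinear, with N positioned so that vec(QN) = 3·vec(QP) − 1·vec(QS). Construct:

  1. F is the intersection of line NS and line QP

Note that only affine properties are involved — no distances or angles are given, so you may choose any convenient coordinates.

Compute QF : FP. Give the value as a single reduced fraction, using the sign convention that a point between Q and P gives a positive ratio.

Assign Q = (0, 0), P = (1, 0), S = (0, 1), N = (3, -1) — the answer is frame-independent, so this choice is without loss of generality.
1. F is the intersection of line NS and line QP ⇒ F = (3/2, 0)
F = Q + t·(P−Q) with t = 3/2, so QF:FP = t:(1−t) = 3/2:-1/2

QF:FP = -3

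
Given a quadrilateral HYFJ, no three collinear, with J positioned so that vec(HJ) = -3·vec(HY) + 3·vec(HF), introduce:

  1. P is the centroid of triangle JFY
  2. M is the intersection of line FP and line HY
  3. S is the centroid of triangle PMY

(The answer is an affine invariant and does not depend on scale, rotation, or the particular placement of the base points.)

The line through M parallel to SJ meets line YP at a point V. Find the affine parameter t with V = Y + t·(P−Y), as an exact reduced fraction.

t = 23/7

Work in coordinates with H = (0, 0), Y = (1, 0), F = (0, 1), J = (-3, 3).
1. P is the centroid of triangle JFY ⇒ P = (-2/3, 4/3)
2. M is the intersection of line FP and line HY ⇒ M = (2, 0)
3. S is the centroid of triangle PMY ⇒ S = (7/9, 4/9)
through M parallel to SJ: direction (-34/9, 23/9); meets YP at V = (-94/21, 92/21)
V = Y + t·(P−Y) with t = 23/7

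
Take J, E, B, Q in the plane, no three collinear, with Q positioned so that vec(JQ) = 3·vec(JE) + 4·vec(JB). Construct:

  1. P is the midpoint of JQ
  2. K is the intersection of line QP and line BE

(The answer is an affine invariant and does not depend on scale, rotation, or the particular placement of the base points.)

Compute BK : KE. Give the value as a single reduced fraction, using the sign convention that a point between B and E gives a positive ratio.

Choose coordinates J = (0, 0), E = (1, 0), B = (0, 1), Q = (3, 4).
1. P is the midpoint of JQ ⇒ P = (3/2, 2)
2. K is the intersection of line QP and line BE ⇒ K = (3/7, 4/7)
K = B + t·(E−B) with t = 3/7, so BK:KE = t:(1−t) = 3/7:4/7

BK:KE = 3/4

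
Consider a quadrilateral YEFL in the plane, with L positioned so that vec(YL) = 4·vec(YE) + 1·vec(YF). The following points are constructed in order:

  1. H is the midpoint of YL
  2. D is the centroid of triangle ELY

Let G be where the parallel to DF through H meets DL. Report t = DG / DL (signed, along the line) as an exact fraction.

Choose coordinates Y = (0, 0), E = (1, 0), F = (0, 1), L = (4, 1).
1. H is the midpoint of YL ⇒ H = (2, 1/2)
2. D is the centroid of triangle ELY ⇒ D = (5/3, 1/3)
through H parallel to DF: direction (-5/3, 2/3); meets DL at G = (101/48, 11/24)
G = D + t·(L−D) with t = 3/16

t = 3/16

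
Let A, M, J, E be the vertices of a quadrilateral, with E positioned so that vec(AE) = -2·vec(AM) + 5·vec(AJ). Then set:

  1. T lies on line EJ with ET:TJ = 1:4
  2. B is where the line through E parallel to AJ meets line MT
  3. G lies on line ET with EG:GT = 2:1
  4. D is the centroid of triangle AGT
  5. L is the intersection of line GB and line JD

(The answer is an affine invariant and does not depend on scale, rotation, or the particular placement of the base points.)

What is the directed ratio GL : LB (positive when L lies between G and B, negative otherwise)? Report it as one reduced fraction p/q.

Choose coordinates A = (0, 0), M = (1, 0), J = (0, 1), E = (-2, 5).
1. T lies on line EJ with ET:TJ = 1:4 ⇒ T = (-8/5, 21/5)
2. B is where the line through E parallel to AJ meets line MT ⇒ B = (-2, 63/13)
3. G lies on line ET with EG:GT = 2:1 ⇒ G = (-26/15, 67/15)
4. D is the centroid of triangle AGT ⇒ D = (-10/9, 26/9)
5. L is the intersection of line GB and line JD ⇒ L = (-65/18, 257/36)
L = G + t·(B−G) with t = 169/24, so GL:LB = t:(1−t) = 169/24:-145/24

GL:LB = -169/145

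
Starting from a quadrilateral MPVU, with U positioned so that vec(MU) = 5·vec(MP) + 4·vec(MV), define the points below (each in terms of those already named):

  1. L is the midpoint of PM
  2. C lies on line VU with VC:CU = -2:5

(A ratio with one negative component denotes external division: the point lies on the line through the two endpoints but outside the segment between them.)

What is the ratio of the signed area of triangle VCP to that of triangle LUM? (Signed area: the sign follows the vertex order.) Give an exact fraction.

Set M = (0, 0), P = (1, 0), V = (0, 1), U = (5, 4); any affine frame gives the same invariant.
1. L is the midpoint of PM ⇒ L = (1/2, 0)
2. C lies on line VU with VC:CU = -2:5 ⇒ C = (-10/3, -1)
2·[VCP] = 16/3, 2·[LUM] = 2
[VCP]:[LUM] = 16/3:2 = 8/3

[VCP]:[LUM] = 8/3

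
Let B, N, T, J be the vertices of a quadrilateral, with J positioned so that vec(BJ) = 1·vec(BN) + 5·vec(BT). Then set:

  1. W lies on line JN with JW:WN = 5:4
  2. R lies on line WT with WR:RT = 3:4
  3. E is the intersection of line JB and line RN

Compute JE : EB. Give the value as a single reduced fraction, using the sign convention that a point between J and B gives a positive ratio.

Choose coordinates B = (0, 0), N = (1, 0), T = (0, 1), J = (1, 5).
1. W lies on line JN with JW:WN = 5:4 ⇒ W = (1, 20/9)
2. R lies on line WT with WR:RT = 3:4 ⇒ R = (4/7, 107/63)
3. E is the intersection of line JB and line RN ⇒ E = (107/242, 535/242)
E = J + t·(B−J) with t = 135/242, so JE:EB = t:(1−t) = 135/242:107/242

JE:EB = 135/107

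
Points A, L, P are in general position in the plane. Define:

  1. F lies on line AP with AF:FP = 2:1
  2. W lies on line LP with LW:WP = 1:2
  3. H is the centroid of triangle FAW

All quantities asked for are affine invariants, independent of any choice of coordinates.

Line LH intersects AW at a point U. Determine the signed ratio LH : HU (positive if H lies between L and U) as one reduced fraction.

Set A = (0, 0), L = (1, 0), P = (0, 1); any affine frame gives the same invariant.
1. F lies on line AP with AF:FP = 2:1 ⇒ F = (0, 2/3)
2. W lies on line LP with LW:WP = 1:2 ⇒ W = (2/3, 1/3)
3. H is the centroid of triangle FAW ⇒ H = (2/9, 1/3)
line LH meets AW at U = (6/13, 3/13)
H = L + t·(U−L) with t = 13/9, so LH:HU = 13/9:-4/9

LH:HU = -13/4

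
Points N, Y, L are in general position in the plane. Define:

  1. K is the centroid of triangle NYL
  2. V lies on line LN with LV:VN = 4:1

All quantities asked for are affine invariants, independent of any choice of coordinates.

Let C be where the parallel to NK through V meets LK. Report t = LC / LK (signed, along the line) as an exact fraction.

t = 4/5

Set N = (0, 0), Y = (1, 0), L = (0, 1); any affine frame gives the same invariant.
1. K is the centroid of triangle NYL ⇒ K = (1/3, 1/3)
2. V lies on line LN with LV:VN = 4:1 ⇒ V = (0, 1/5)
through V parallel to NK: direction (1/3, 1/3); meets LK at C = (4/15, 7/15)
C = L + t·(K−L) with t = 4/5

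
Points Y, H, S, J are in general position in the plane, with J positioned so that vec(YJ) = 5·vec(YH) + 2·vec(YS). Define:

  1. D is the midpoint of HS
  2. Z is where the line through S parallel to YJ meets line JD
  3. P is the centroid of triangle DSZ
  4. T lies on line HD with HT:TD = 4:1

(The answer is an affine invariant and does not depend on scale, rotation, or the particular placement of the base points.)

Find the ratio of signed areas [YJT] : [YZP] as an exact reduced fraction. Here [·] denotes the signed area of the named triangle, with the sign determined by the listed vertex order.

Assign Y = (0, 0), H = (1, 0), S = (0, 1), J = (5, 2) — the answer is frame-independent, so this choice is without loss of generality.
1. D is the midpoint of HS ⇒ D = (1/2, 1/2)
2. Z is where the line through S parallel to YJ meets line JD ⇒ Z = (-10, -3)
3. P is the centroid of triangle DSZ ⇒ P = (-19/6, -1/2)
4. T lies on line HD with HT:TD = 4:1 ⇒ T = (3/5, 2/5)
2·[YJT] = 4/5, 2·[YZP] = -9/2
[YJT]:[YZP] = 4/5:-9/2 = -8/45

[YJT]:[YZP] = -8/45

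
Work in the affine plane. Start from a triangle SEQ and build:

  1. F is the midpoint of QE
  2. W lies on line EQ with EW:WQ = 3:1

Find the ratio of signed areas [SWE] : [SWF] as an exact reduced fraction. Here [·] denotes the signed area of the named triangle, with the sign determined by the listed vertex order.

[SWE]:[SWF] = 3

Assign S = (0, 0), E = (1, 0), Q = (0, 1) — the answer is frame-independent, so this choice is without loss of generality.
1. F is the midpoint of QE ⇒ F = (1/2, 1/2)
2. W lies on line EQ with EW:WQ = 3:1 ⇒ W = (1/4, 3/4)
2·[SWE] = -3/4, 2·[SWF] = -1/4
[SWE]:[SWF] = -3/4:-1/4 = 3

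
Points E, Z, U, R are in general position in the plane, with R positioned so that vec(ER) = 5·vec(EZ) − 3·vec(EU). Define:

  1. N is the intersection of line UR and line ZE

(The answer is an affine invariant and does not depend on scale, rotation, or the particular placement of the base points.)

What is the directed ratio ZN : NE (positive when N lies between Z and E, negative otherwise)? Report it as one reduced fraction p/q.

Set E = (0, 0), Z = (1, 0), U = (0, 1), R = (5, -3); any affine frame gives the same invariant.
1. N is the intersection of line UR and line ZE ⇒ N = (5/4, 0)
N = Z + t·(E−Z) with t = -1/4, so ZN:NE = t:(1−t) = -1/4:5/4

ZN:NE = -1/5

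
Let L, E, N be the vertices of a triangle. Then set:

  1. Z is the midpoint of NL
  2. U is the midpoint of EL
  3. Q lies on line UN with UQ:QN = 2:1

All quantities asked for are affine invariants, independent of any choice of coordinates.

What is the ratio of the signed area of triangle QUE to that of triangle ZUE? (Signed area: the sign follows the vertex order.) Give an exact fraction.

Assign L = (0, 0), E = (1, 0), N = (0, 1) — the answer is frame-independent, so this choice is without loss of generality.
1. Z is the midpoint of NL ⇒ Z = (0, 1/2)
2. U is the midpoint of EL ⇒ U = (1/2, 0)
3. Q lies on line UN with UQ:QN = 2:1 ⇒ Q = (1/6, 2/3)
2·[QUE] = 1/3, 2·[ZUE] = 1/4
[QUE]:[ZUE] = 1/3:1/4 = 4/3

[QUE]:[ZUE] = 4/3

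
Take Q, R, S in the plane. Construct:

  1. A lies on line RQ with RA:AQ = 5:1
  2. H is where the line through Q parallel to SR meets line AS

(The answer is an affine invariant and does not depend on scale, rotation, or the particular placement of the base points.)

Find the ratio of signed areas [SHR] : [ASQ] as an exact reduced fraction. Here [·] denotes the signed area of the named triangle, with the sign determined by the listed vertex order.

Assign Q = (0, 0), R = (1, 0), S = (0, 1) — the answer is frame-independent, so this choice is without loss of generality.
1. A lies on line RQ with RA:AQ = 5:1 ⇒ A = (1/6, 0)
2. H is where the line through Q parallel to SR meets line AS ⇒ H = (1/5, -1/5)
2·[SHR] = 1, 2·[ASQ] = 1/6
[SHR]:[ASQ] = 1:1/6 = 6

[SHR]:[ASQ] = 6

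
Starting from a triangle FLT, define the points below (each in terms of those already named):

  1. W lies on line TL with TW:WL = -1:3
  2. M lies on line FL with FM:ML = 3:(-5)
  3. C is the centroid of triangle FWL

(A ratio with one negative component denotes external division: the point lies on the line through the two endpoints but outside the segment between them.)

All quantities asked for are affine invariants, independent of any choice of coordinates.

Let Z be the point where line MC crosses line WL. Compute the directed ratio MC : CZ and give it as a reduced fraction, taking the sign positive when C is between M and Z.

MC:CZ = 13/2

Choose coordinates F = (0, 0), L = (1, 0), T = (0, 1).
1. W lies on line TL with TW:WL = -1:3 ⇒ W = (-1/2, 3/2)
2. M lies on line FL with FM:ML = 3:(-5) ⇒ M = (-3/2, 0)
3. C is the centroid of triangle FWL ⇒ C = (1/6, 1/2)
line MC meets WL at Z = (11/26, 15/26)
C = M + t·(Z−M) with t = 13/15, so MC:CZ = 13/15:2/15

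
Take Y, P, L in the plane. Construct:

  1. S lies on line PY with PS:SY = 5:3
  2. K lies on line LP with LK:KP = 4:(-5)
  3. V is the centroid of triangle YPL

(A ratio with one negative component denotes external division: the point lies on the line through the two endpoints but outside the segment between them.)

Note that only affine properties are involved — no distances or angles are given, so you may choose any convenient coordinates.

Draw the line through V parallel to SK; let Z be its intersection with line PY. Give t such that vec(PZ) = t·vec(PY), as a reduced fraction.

t = 3/8

Choose coordinates Y = (0, 0), P = (1, 0), L = (0, 1).
1. S lies on line PY with PS:SY = 5:3 ⇒ S = (3/8, 0)
2. K lies on line LP with LK:KP = 4:(-5) ⇒ K = (-4, 5)
3. V is the centroid of triangle YPL ⇒ V = (1/3, 1/3)
through V parallel to SK: direction (-35/8, 5); meets PY at Z = (5/8, 0)
Z = P + t·(Y−P) with t = 3/8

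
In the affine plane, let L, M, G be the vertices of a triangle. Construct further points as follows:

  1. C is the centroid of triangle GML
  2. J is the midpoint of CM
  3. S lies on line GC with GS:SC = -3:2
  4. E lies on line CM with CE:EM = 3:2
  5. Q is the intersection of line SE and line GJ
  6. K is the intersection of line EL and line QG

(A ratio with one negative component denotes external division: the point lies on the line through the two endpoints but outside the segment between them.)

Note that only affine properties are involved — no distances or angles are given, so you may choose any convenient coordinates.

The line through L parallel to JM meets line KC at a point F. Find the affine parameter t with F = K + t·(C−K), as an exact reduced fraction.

t = -20

Assign L = (0, 0), M = (1, 0), G = (0, 1) — the answer is frame-independent, so this choice is without loss of generality.
1. C is the centroid of triangle GML ⇒ C = (1/3, 1/3)
2. J is the midpoint of CM ⇒ J = (2/3, 1/6)
3. S lies on line GC with GS:SC = -3:2 ⇒ S = (1, -1)
4. E lies on line CM with CE:EM = 3:2 ⇒ E = (11/15, 2/15)
5. Q is the intersection of line SE and line GJ ⇒ Q = (3/4, 1/16)
6. K is the intersection of line EL and line QG ⇒ K = (44/63, 8/63)
through L parallel to JM: direction (1/3, -1/6); meets KC at F = (8, -4)
F = K + t·(C−K) with t = -20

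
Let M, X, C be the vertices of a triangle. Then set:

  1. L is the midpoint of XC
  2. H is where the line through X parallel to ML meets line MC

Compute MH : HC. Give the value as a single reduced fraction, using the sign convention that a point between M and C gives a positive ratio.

MH:HC = -1/2

Set M = (0, 0), X = (1, 0), C = (0, 1); any affine frame gives the same invariant.
1. L is the midpoint of XC ⇒ L = (1/2, 1/2)
2. H is where the line through X parallel to ML meets line MC ⇒ H = (0, -1)
H = M + t·(C−M) with t = -1, so MH:HC = t:(1−t) = -1:2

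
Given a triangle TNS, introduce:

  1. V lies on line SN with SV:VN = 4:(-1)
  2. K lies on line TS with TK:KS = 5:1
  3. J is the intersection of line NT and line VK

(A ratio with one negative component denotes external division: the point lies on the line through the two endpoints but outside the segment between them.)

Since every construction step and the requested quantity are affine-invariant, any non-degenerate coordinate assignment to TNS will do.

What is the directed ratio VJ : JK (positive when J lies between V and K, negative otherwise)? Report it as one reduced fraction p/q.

VJ:JK = 2/5

Choose coordinates T = (0, 0), N = (1, 0), S = (0, 1).
1. V lies on line SN with SV:VN = 4:(-1) ⇒ V = (4/3, -1/3)
2. K lies on line TS with TK:KS = 5:1 ⇒ K = (0, 5/6)
3. J is the intersection of line NT and line VK ⇒ J = (20/21, 0)
J = V + t·(K−V) with t = 2/7, so VJ:JK = t:(1−t) = 2/7:5/7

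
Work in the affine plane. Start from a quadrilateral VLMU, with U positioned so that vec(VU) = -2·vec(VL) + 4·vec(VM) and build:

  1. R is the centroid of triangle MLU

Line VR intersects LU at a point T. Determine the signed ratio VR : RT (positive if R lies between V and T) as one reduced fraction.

VR:RT = 11

Set V = (0, 0), L = (1, 0), M = (0, 1), U = (-2, 4); any affine frame gives the same invariant.
1. R is the centroid of triangle MLU ⇒ R = (-1/3, 5/3)
line VR meets LU at T = (-4/11, 20/11)
R = V + t·(T−V) with t = 11/12, so VR:RT = 11/12:1/12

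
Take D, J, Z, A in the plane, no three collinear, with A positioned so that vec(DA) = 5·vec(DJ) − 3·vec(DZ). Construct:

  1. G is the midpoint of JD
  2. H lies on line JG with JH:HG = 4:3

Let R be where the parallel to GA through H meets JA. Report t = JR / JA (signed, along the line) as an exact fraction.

t = 4/7

Set D = (0, 0), J = (1, 0), Z = (0, 1), A = (5, -3); any affine frame gives the same invariant.
1. G is the midpoint of JD ⇒ G = (1/2, 0)
2. H lies on line JG with JH:HG = 4:3 ⇒ H = (5/7, 0)
through H parallel to GA: direction (9/2, -3); meets JA at R = (23/7, -12/7)
R = J + t·(A−J) with t = 4/7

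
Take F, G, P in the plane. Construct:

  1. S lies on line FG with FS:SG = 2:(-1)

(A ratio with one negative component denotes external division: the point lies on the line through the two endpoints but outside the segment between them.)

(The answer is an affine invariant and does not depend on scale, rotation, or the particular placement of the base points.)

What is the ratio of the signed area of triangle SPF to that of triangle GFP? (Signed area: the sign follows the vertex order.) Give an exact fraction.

Set F = (0, 0), G = (1, 0), P = (0, 1); any affine frame gives the same invariant.
1. S lies on line FG with FS:SG = 2:(-1) ⇒ S = (2, 0)
2·[SPF] = 2, 2·[GFP] = -1
[SPF]:[GFP] = 2:-1 = -2

[SPF]:[GFP] = -2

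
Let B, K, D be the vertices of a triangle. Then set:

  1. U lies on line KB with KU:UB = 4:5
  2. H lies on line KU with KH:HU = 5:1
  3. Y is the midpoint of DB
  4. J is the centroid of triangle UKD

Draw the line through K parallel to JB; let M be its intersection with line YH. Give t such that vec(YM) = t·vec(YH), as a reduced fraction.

t = 24/19

Set B = (0, 0), K = (1, 0), D = (0, 1); any affine frame gives the same invariant.
1. U lies on line KB with KU:UB = 4:5 ⇒ U = (5/9, 0)
2. H lies on line KU with KH:HU = 5:1 ⇒ H = (17/27, 0)
3. Y is the midpoint of DB ⇒ Y = (0, 1/2)
4. J is the centroid of triangle UKD ⇒ J = (14/27, 1/3)
through K parallel to JB: direction (-14/27, -1/3); meets YH at M = (136/171, -5/38)
M = Y + t·(H−Y) with t = 24/19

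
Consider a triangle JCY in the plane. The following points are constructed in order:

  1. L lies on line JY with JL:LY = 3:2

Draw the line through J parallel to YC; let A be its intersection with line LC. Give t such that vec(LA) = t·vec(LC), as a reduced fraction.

t = -3/2

Choose coordinates J = (0, 0), C = (1, 0), Y = (0, 1).
1. L lies on line JY with JL:LY = 3:2 ⇒ L = (0, 3/5)
through J parallel to YC: direction (1, -1); meets LC at A = (-3/2, 3/2)
A = L + t·(C−L) with t = -3/2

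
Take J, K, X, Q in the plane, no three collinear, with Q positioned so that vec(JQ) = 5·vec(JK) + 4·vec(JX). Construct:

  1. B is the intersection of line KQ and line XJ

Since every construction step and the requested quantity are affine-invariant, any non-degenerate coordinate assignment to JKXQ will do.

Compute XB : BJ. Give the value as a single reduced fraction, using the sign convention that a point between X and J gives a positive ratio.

XB:BJ = -2

Choose coordinates J = (0, 0), K = (1, 0), X = (0, 1), Q = (5, 4).
1. B is the intersection of line KQ and line XJ ⇒ B = (0, -1)
B = X + t·(J−X) with t = 2, so XB:BJ = t:(1−t) = 2:-1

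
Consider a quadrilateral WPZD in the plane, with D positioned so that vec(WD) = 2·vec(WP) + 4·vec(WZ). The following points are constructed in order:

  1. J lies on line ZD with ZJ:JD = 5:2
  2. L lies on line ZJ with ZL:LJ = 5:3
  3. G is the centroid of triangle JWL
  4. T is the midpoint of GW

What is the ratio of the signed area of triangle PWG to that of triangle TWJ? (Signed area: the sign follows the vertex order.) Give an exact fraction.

[PWG]:[TWJ] = -307/15

Assign W = (0, 0), P = (1, 0), Z = (0, 1), D = (2, 4) — the answer is frame-independent, so this choice is without loss of generality.
1. J lies on line ZD with ZJ:JD = 5:2 ⇒ J = (10/7, 22/7)
2. L lies on line ZJ with ZL:LJ = 5:3 ⇒ L = (25/28, 131/56)
3. G is the centroid of triangle JWL ⇒ G = (65/84, 307/168)
4. T is the midpoint of GW ⇒ T = (65/168, 307/336)
2·[PWG] = -307/168, 2·[TWJ] = 5/56
[PWG]:[TWJ] = -307/168:5/56 = -307/15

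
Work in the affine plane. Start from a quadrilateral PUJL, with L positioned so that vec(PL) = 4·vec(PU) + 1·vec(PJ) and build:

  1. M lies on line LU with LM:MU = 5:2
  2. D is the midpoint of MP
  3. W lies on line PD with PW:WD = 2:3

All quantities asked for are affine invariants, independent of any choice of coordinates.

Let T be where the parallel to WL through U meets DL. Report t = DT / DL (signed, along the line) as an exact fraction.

Set P = (0, 0), U = (1, 0), J = (0, 1), L = (4, 1); any affine frame gives the same invariant.
1. M lies on line LU with LM:MU = 5:2 ⇒ M = (13/7, 2/7)
2. D is the midpoint of MP ⇒ D = (13/14, 1/7)
3. W lies on line PD with PW:WD = 2:3 ⇒ W = (13/35, 2/35)
through U parallel to WL: direction (127/35, 33/35); meets DL at T = (-112/15, -11/5)
T = D + t·(L−D) with t = -41/15

t = -41/15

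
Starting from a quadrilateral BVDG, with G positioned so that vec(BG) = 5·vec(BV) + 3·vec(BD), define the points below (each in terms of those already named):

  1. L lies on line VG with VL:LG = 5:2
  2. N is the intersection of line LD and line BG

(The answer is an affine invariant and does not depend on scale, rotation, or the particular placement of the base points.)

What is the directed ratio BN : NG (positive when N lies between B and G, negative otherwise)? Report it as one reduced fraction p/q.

BN:NG = 27/14

Choose coordinates B = (0, 0), V = (1, 0), D = (0, 1), G = (5, 3).
1. L lies on line VG with VL:LG = 5:2 ⇒ L = (27/7, 15/7)
2. N is the intersection of line LD and line BG ⇒ N = (135/41, 81/41)
N = B + t·(G−B) with t = 27/41, so BN:NG = t:(1−t) = 27/41:14/41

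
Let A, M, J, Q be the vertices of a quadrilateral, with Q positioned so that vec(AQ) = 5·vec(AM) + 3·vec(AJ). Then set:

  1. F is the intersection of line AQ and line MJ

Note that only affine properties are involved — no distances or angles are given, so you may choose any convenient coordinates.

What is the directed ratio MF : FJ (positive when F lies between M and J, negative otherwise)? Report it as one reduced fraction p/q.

MF:FJ = 3/5

Assign A = (0, 0), M = (1, 0), J = (0, 1), Q = (5, 3) — the answer is frame-independent, so this choice is without loss of generality.
1. F is the intersection of line AQ and line MJ ⇒ F = (5/8, 3/8)
F = M + t·(J−M) with t = 3/8, so MF:FJ = t:(1−t) = 3/8:5/8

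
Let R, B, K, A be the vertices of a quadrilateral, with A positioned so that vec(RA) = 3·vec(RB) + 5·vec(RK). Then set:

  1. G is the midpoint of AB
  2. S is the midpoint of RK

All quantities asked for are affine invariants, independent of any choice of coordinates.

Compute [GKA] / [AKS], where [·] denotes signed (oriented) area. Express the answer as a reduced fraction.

[GKA]:[AKS] = -7/3

Assign R = (0, 0), B = (1, 0), K = (0, 1), A = (3, 5) — the answer is frame-independent, so this choice is without loss of generality.
1. G is the midpoint of AB ⇒ G = (2, 5/2)
2. S is the midpoint of RK ⇒ S = (0, 1/2)
2·[GKA] = -7/2, 2·[AKS] = 3/2
[GKA]:[AKS] = -7/2:3/2 = -7/3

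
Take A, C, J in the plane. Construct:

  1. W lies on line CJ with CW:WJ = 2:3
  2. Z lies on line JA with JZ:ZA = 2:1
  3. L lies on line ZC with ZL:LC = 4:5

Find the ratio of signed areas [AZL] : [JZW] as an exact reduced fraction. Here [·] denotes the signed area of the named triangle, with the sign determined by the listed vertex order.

Set A = (0, 0), C = (1, 0), J = (0, 1); any affine frame gives the same invariant.
1. W lies on line CJ with CW:WJ = 2:3 ⇒ W = (3/5, 2/5)
2. Z lies on line JA with JZ:ZA = 2:1 ⇒ Z = (0, 1/3)
3. L lies on line ZC with ZL:LC = 4:5 ⇒ L = (4/9, 5/27)
2·[AZL] = -4/27, 2·[JZW] = 2/5
[AZL]:[JZW] = -4/27:2/5 = -10/27

[AZL]:[JZW] = -10/27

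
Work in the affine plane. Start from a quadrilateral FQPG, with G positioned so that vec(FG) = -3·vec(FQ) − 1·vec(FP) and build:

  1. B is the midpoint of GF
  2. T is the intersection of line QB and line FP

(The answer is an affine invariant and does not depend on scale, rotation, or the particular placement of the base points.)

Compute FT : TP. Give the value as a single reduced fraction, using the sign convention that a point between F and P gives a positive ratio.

Work in coordinates with F = (0, 0), Q = (1, 0), P = (0, 1), G = (-3, -1).
1. B is the midpoint of GF ⇒ B = (-3/2, -1/2)
2. T is the intersection of line QB and line FP ⇒ T = (0, -1/5)
T = F + t·(P−F) with t = -1/5, so FT:TP = t:(1−t) = -1/5:6/5

FT:TP = -1/6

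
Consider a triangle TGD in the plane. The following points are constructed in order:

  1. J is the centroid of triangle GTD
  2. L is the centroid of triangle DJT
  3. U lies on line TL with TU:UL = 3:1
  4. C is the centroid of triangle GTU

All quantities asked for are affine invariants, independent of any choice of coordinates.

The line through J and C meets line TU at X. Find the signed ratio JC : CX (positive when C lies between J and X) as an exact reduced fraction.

JC:CX = -1/4

Choose coordinates T = (0, 0), G = (1, 0), D = (0, 1).
1. J is the centroid of triangle GTD ⇒ J = (1/3, 1/3)
2. L is the centroid of triangle DJT ⇒ L = (1/9, 4/9)
3. U lies on line TL with TU:UL = 3:1 ⇒ U = (1/12, 1/3)
4. C is the centroid of triangle GTU ⇒ C = (13/36, 1/9)
line JC meets TU at X = (1/4, 1)
C = J + t·(X−J) with t = -1/3, so JC:CX = -1/3:4/3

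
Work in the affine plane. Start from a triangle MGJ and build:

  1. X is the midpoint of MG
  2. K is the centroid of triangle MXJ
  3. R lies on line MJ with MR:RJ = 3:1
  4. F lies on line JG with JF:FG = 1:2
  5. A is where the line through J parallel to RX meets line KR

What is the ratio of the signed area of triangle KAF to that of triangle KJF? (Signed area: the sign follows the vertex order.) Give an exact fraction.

[KAF]:[KJF] = 15/8

Assign M = (0, 0), G = (1, 0), J = (0, 1) — the answer is frame-independent, so this choice is without loss of generality.
1. X is the midpoint of MG ⇒ X = (1/2, 0)
2. K is the centroid of triangle MXJ ⇒ K = (1/6, 1/3)
3. R lies on line MJ with MR:RJ = 3:1 ⇒ R = (0, 3/4)
4. F lies on line JG with JF:FG = 1:2 ⇒ F = (1/3, 2/3)
5. A is where the line through J parallel to RX meets line KR ⇒ A = (-1/4, 11/8)
2·[KAF] = -5/16, 2·[KJF] = -1/6
[KAF]:[KJF] = -5/16:-1/6 = 15/8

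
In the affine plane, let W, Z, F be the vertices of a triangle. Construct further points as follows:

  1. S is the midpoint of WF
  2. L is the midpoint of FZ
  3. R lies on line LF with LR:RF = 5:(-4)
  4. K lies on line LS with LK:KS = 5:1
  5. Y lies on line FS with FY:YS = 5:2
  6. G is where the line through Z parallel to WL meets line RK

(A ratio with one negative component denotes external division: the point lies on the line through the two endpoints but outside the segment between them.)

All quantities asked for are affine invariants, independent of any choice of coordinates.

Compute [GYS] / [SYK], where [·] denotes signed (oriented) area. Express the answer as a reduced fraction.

[GYS]:[SYK] = -96/11

Work in coordinates with W = (0, 0), Z = (1, 0), F = (0, 1).
1. S is the midpoint of WF ⇒ S = (0, 1/2)
2. L is the midpoint of FZ ⇒ L = (1/2, 1/2)
3. R lies on line LF with LR:RF = 5:(-4) ⇒ R = (-2, 3)
4. K lies on line LS with LK:KS = 5:1 ⇒ K = (1/12, 1/2)
5. Y lies on line FS with FY:YS = 5:2 ⇒ Y = (0, 9/14)
6. G is where the line through Z parallel to WL meets line RK ⇒ G = (8/11, -3/11)
2·[GYS] = 8/77, 2·[SYK] = -1/84
[GYS]:[SYK] = 8/77:-1/84 = -96/11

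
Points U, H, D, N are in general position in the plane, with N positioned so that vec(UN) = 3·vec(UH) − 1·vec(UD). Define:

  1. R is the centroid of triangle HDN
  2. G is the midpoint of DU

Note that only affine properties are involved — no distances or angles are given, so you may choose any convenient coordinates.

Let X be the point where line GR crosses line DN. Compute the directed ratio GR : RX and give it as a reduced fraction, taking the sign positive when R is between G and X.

Assign U = (0, 0), H = (1, 0), D = (0, 1), N = (3, -1) — the answer is frame-independent, so this choice is without loss of generality.
1. R is the centroid of triangle HDN ⇒ R = (4/3, 0)
2. G is the midpoint of DU ⇒ G = (0, 1/2)
line GR meets DN at X = (12/7, -1/7)
R = G + t·(X−G) with t = 7/9, so GR:RX = 7/9:2/9

GR:RX = 7/2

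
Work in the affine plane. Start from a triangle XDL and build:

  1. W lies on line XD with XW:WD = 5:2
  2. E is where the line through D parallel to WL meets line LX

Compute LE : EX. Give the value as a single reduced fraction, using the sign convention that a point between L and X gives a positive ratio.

LE:EX = -2/7

Assign X = (0, 0), D = (1, 0), L = (0, 1) — the answer is frame-independent, so this choice is without loss of generality.
1. W lies on line XD with XW:WD = 5:2 ⇒ W = (5/7, 0)
2. E is where the line through D parallel to WL meets line LX ⇒ E = (0, 7/5)
E = L + t·(X−L) with t = -2/5, so LE:EX = t:(1−t) = -2/5:7/5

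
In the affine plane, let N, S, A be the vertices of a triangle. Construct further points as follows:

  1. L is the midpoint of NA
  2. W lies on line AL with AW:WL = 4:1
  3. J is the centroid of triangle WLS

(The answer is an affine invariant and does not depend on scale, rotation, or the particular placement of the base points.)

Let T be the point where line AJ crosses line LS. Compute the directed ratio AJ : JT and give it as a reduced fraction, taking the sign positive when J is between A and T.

Choose coordinates N = (0, 0), S = (1, 0), A = (0, 1).
1. L is the midpoint of NA ⇒ L = (0, 1/2)
2. W lies on line AL with AW:WL = 4:1 ⇒ W = (0, 3/5)
3. J is the centroid of triangle WLS ⇒ J = (1/3, 11/30)
line AJ meets LS at T = (5/14, 9/28)
J = A + t·(T−A) with t = 14/15, so AJ:JT = 14/15:1/15

AJ:JT = 14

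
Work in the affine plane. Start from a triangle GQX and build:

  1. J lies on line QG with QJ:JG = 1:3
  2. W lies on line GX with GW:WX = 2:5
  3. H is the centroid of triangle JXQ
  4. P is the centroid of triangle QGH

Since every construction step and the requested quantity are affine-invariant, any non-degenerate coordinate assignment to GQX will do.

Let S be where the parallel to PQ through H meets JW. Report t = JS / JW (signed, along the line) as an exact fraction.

t = 35/13

Assign G = (0, 0), Q = (1, 0), X = (0, 1) — the answer is frame-independent, so this choice is without loss of generality.
1. J lies on line QG with QJ:JG = 1:3 ⇒ J = (3/4, 0)
2. W lies on line GX with GW:WX = 2:5 ⇒ W = (0, 2/7)
3. H is the centroid of triangle JXQ ⇒ H = (7/12, 1/3)
4. P is the centroid of triangle QGH ⇒ P = (19/36, 1/9)
through H parallel to PQ: direction (17/36, -1/9); meets JW at S = (-33/26, 10/13)
S = J + t·(W−J) with t = 35/13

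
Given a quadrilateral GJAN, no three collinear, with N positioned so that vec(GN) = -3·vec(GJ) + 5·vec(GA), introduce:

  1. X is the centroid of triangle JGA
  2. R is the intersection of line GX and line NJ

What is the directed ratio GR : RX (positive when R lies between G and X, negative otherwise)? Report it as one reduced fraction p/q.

GR:RX = -5/2

Choose coordinates G = (0, 0), J = (1, 0), A = (0, 1), N = (-3, 5).
1. X is the centroid of triangle JGA ⇒ X = (1/3, 1/3)
2. R is the intersection of line GX and line NJ ⇒ R = (5/9, 5/9)
R = G + t·(X−G) with t = 5/3, so GR:RX = t:(1−t) = 5/3:-2/3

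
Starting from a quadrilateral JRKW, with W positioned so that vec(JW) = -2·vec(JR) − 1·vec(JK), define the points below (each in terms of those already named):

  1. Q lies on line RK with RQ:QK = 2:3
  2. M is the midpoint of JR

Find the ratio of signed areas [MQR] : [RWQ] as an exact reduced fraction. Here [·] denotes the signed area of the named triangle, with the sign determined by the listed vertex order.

[MQR]:[RWQ] = 1/8

Work in coordinates with J = (0, 0), R = (1, 0), K = (0, 1), W = (-2, -1).
1. Q lies on line RK with RQ:QK = 2:3 ⇒ Q = (3/5, 2/5)
2. M is the midpoint of JR ⇒ M = (1/2, 0)
2·[MQR] = -1/5, 2·[RWQ] = -8/5
[MQR]:[RWQ] = -1/5:-8/5 = 1/8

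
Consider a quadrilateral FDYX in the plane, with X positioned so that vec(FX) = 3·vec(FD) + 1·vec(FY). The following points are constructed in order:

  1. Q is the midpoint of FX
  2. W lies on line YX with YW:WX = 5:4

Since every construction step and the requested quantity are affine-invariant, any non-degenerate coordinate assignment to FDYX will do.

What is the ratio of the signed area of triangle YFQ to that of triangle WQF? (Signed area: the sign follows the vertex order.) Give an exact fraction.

[YFQ]:[WQF] = -9/4

Work in coordinates with F = (0, 0), D = (1, 0), Y = (0, 1), X = (3, 1).
1. Q is the midpoint of FX ⇒ Q = (3/2, 1/2)
2. W lies on line YX with YW:WX = 5:4 ⇒ W = (5/3, 1)
2·[YFQ] = 3/2, 2·[WQF] = -2/3
[YFQ]:[WQF] = 3/2:-2/3 = -9/4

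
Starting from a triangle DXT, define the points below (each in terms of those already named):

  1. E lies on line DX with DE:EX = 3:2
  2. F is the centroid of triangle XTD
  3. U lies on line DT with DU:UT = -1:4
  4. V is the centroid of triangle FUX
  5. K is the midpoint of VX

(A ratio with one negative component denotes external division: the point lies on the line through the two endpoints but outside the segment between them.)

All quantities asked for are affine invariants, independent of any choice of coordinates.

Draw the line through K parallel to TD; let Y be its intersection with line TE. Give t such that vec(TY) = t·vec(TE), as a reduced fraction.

t = 65/54

Choose coordinates D = (0, 0), X = (1, 0), T = (0, 1).
1. E lies on line DX with DE:EX = 3:2 ⇒ E = (3/5, 0)
2. F is the centroid of triangle XTD ⇒ F = (1/3, 1/3)
3. U lies on line DT with DU:UT = -1:4 ⇒ U = (0, -1/3)
4. V is the centroid of triangle FUX ⇒ V = (4/9, 0)
5. K is the midpoint of VX ⇒ K = (13/18, 0)
through K parallel to TD: direction (0, -1); meets TE at Y = (13/18, -11/54)
Y = T + t·(E−T) with t = 65/54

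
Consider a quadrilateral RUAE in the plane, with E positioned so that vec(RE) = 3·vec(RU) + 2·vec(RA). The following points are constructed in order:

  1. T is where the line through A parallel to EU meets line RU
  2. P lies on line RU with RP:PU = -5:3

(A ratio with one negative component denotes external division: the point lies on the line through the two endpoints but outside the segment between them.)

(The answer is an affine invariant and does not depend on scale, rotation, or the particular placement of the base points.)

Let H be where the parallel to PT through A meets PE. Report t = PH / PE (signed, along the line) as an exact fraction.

t = 1/2

Set R = (0, 0), U = (1, 0), A = (0, 1), E = (3, 2); any affine frame gives the same invariant.
1. T is where the line through A parallel to EU meets line RU ⇒ T = (-1, 0)
2. P lies on line RU with RP:PU = -5:3 ⇒ P = (5/2, 0)
through A parallel to PT: direction (-7/2, 0); meets PE at H = (11/4, 1)
H = P + t·(E−P) with t = 1/2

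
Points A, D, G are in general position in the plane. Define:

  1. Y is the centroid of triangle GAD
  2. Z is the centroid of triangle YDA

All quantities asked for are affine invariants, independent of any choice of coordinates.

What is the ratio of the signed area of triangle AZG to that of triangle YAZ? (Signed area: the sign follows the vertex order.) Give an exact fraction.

[AZG]:[YAZ] = 4

Set A = (0, 0), D = (1, 0), G = (0, 1); any affine frame gives the same invariant.
1. Y is the centroid of triangle GAD ⇒ Y = (1/3, 1/3)
2. Z is the centroid of triangle YDA ⇒ Z = (4/9, 1/9)
2·[AZG] = 4/9, 2·[YAZ] = 1/9
[AZG]:[YAZ] = 4/9:1/9 = 4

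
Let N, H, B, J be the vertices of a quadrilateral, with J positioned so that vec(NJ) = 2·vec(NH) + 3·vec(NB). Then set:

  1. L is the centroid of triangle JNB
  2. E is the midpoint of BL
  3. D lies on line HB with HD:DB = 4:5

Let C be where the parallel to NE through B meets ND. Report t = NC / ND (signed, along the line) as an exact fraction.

t = -2/3

Set N = (0, 0), H = (1, 0), B = (0, 1), J = (2, 3); any affine frame gives the same invariant.
1. L is the centroid of triangle JNB ⇒ L = (2/3, 4/3)
2. E is the midpoint of BL ⇒ E = (1/3, 7/6)
3. D lies on line HB with HD:DB = 4:5 ⇒ D = (5/9, 4/9)
through B parallel to NE: direction (1/3, 7/6); meets ND at C = (-10/27, -8/27)
C = N + t·(D−N) with t = -2/3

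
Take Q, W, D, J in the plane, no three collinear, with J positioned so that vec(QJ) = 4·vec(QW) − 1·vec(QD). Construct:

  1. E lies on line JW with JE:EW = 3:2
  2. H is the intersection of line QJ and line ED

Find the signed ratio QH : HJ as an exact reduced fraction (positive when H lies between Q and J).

Work in coordinates with Q = (0, 0), W = (1, 0), D = (0, 1), J = (4, -1).
1. E lies on line JW with JE:EW = 3:2 ⇒ E = (11/5, -2/5)
2. H is the intersection of line QJ and line ED ⇒ H = (44/17, -11/17)
H = Q + t·(J−Q) with t = 11/17, so QH:HJ = t:(1−t) = 11/17:6/17

QH:HJ = 11/6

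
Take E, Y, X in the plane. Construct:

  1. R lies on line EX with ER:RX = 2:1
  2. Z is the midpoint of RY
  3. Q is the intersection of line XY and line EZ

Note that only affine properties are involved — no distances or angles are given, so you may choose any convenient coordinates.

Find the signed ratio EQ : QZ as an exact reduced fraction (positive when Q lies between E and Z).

EQ:QZ = -6

Assign E = (0, 0), Y = (1, 0), X = (0, 1) — the answer is frame-independent, so this choice is without loss of generality.
1. R lies on line EX with ER:RX = 2:1 ⇒ R = (0, 2/3)
2. Z is the midpoint of RY ⇒ Z = (1/2, 1/3)
3. Q is the intersection of line XY and line EZ ⇒ Q = (3/5, 2/5)
Q = E + t·(Z−E) with t = 6/5, so EQ:QZ = t:(1−t) = 6/5:-1/5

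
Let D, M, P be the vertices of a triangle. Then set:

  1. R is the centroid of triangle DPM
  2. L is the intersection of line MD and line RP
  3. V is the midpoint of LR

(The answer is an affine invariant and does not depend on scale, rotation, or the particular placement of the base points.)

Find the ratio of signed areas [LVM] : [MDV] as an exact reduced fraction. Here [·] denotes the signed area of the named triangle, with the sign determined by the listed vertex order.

Work in coordinates with D = (0, 0), M = (1, 0), P = (0, 1).
1. R is the centroid of triangle DPM ⇒ R = (1/3, 1/3)
2. L is the intersection of line MD and line RP ⇒ L = (1/2, 0)
3. V is the midpoint of LR ⇒ V = (5/12, 1/6)
2·[LVM] = -1/12, 2·[MDV] = -1/6
[LVM]:[MDV] = -1/12:-1/6 = 1/2

[LVM]:[MDV] = 1/2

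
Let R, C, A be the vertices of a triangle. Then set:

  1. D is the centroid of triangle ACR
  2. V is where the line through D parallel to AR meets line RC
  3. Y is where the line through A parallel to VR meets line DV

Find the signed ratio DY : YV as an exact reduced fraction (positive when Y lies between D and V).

Set R = (0, 0), C = (1, 0), A = (0, 1); any affine frame gives the same invariant.
1. D is the centroid of triangle ACR ⇒ D = (1/3, 1/3)
2. V is where the line through D parallel to AR meets line RC ⇒ V = (1/3, 0)
3. Y is where the line through A parallel to VR meets line DV ⇒ Y = (1/3, 1)
Y = D + t·(V−D) with t = -2, so DY:YV = t:(1−t) = -2:3

DY:YV = -2/3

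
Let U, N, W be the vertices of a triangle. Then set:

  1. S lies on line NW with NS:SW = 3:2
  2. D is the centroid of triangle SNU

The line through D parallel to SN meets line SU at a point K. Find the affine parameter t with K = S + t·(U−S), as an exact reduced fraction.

Choose coordinates U = (0, 0), N = (1, 0), W = (0, 1).
1. S lies on line NW with NS:SW = 3:2 ⇒ S = (2/5, 3/5)
2. D is the centroid of triangle SNU ⇒ D = (7/15, 1/5)
through D parallel to SN: direction (3/5, -3/5); meets SU at K = (4/15, 2/5)
K = S + t·(U−S) with t = 1/3

t = 1/3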